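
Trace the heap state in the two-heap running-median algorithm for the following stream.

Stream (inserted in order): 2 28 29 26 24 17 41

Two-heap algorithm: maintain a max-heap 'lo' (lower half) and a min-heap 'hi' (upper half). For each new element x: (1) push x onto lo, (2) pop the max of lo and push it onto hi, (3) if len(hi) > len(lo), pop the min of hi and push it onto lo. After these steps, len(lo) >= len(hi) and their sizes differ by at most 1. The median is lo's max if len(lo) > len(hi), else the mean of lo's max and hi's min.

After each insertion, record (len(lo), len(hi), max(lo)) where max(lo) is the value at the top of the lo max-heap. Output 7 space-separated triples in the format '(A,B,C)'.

Step 1: insert 2 -> lo=[2] hi=[] -> (len(lo)=1, len(hi)=0, max(lo)=2)
Step 2: insert 28 -> lo=[2] hi=[28] -> (len(lo)=1, len(hi)=1, max(lo)=2)
Step 3: insert 29 -> lo=[2, 28] hi=[29] -> (len(lo)=2, len(hi)=1, max(lo)=28)
Step 4: insert 26 -> lo=[2, 26] hi=[28, 29] -> (len(lo)=2, len(hi)=2, max(lo)=26)
Step 5: insert 24 -> lo=[2, 24, 26] hi=[28, 29] -> (len(lo)=3, len(hi)=2, max(lo)=26)
Step 6: insert 17 -> lo=[2, 17, 24] hi=[26, 28, 29] -> (len(lo)=3, len(hi)=3, max(lo)=24)
Step 7: insert 41 -> lo=[2, 17, 24, 26] hi=[28, 29, 41] -> (len(lo)=4, len(hi)=3, max(lo)=26)

Answer: (1,0,2) (1,1,2) (2,1,28) (2,2,26) (3,2,26) (3,3,24) (4,3,26)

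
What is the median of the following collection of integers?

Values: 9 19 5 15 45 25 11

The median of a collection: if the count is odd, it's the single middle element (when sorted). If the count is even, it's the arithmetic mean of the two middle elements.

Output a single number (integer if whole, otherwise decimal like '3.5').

Answer: 15

Derivation:
Step 1: insert 9 -> lo=[9] (size 1, max 9) hi=[] (size 0) -> median=9
Step 2: insert 19 -> lo=[9] (size 1, max 9) hi=[19] (size 1, min 19) -> median=14
Step 3: insert 5 -> lo=[5, 9] (size 2, max 9) hi=[19] (size 1, min 19) -> median=9
Step 4: insert 15 -> lo=[5, 9] (size 2, max 9) hi=[15, 19] (size 2, min 15) -> median=12
Step 5: insert 45 -> lo=[5, 9, 15] (size 3, max 15) hi=[19, 45] (size 2, min 19) -> median=15
Step 6: insert 25 -> lo=[5, 9, 15] (size 3, max 15) hi=[19, 25, 45] (size 3, min 19) -> median=17
Step 7: insert 11 -> lo=[5, 9, 11, 15] (size 4, max 15) hi=[19, 25, 45] (size 3, min 19) -> median=15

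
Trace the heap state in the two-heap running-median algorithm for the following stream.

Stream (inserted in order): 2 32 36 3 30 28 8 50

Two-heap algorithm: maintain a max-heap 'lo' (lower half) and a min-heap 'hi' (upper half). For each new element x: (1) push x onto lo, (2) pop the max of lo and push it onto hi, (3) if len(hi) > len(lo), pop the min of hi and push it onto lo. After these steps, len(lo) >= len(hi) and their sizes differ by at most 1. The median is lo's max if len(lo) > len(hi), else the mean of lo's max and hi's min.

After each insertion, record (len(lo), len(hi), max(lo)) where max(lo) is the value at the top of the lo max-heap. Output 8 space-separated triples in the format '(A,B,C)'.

Answer: (1,0,2) (1,1,2) (2,1,32) (2,2,3) (3,2,30) (3,3,28) (4,3,28) (4,4,28)

Derivation:
Step 1: insert 2 -> lo=[2] hi=[] -> (len(lo)=1, len(hi)=0, max(lo)=2)
Step 2: insert 32 -> lo=[2] hi=[32] -> (len(lo)=1, len(hi)=1, max(lo)=2)
Step 3: insert 36 -> lo=[2, 32] hi=[36] -> (len(lo)=2, len(hi)=1, max(lo)=32)
Step 4: insert 3 -> lo=[2, 3] hi=[32, 36] -> (len(lo)=2, len(hi)=2, max(lo)=3)
Step 5: insert 30 -> lo=[2, 3, 30] hi=[32, 36] -> (len(lo)=3, len(hi)=2, max(lo)=30)
Step 6: insert 28 -> lo=[2, 3, 28] hi=[30, 32, 36] -> (len(lo)=3, len(hi)=3, max(lo)=28)
Step 7: insert 8 -> lo=[2, 3, 8, 28] hi=[30, 32, 36] -> (len(lo)=4, len(hi)=3, max(lo)=28)
Step 8: insert 50 -> lo=[2, 3, 8, 28] hi=[30, 32, 36, 50] -> (len(lo)=4, len(hi)=4, max(lo)=28)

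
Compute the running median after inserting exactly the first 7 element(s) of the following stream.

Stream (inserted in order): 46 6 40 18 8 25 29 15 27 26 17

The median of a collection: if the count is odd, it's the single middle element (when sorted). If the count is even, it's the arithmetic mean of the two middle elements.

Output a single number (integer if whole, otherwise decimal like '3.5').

Step 1: insert 46 -> lo=[46] (size 1, max 46) hi=[] (size 0) -> median=46
Step 2: insert 6 -> lo=[6] (size 1, max 6) hi=[46] (size 1, min 46) -> median=26
Step 3: insert 40 -> lo=[6, 40] (size 2, max 40) hi=[46] (size 1, min 46) -> median=40
Step 4: insert 18 -> lo=[6, 18] (size 2, max 18) hi=[40, 46] (size 2, min 40) -> median=29
Step 5: insert 8 -> lo=[6, 8, 18] (size 3, max 18) hi=[40, 46] (size 2, min 40) -> median=18
Step 6: insert 25 -> lo=[6, 8, 18] (size 3, max 18) hi=[25, 40, 46] (size 3, min 25) -> median=21.5
Step 7: insert 29 -> lo=[6, 8, 18, 25] (size 4, max 25) hi=[29, 40, 46] (size 3, min 29) -> median=25

Answer: 25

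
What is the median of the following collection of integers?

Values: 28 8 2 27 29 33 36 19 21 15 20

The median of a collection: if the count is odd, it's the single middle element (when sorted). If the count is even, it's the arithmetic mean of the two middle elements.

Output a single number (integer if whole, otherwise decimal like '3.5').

Step 1: insert 28 -> lo=[28] (size 1, max 28) hi=[] (size 0) -> median=28
Step 2: insert 8 -> lo=[8] (size 1, max 8) hi=[28] (size 1, min 28) -> median=18
Step 3: insert 2 -> lo=[2, 8] (size 2, max 8) hi=[28] (size 1, min 28) -> median=8
Step 4: insert 27 -> lo=[2, 8] (size 2, max 8) hi=[27, 28] (size 2, min 27) -> median=17.5
Step 5: insert 29 -> lo=[2, 8, 27] (size 3, max 27) hi=[28, 29] (size 2, min 28) -> median=27
Step 6: insert 33 -> lo=[2, 8, 27] (size 3, max 27) hi=[28, 29, 33] (size 3, min 28) -> median=27.5
Step 7: insert 36 -> lo=[2, 8, 27, 28] (size 4, max 28) hi=[29, 33, 36] (size 3, min 29) -> median=28
Step 8: insert 19 -> lo=[2, 8, 19, 27] (size 4, max 27) hi=[28, 29, 33, 36] (size 4, min 28) -> median=27.5
Step 9: insert 21 -> lo=[2, 8, 19, 21, 27] (size 5, max 27) hi=[28, 29, 33, 36] (size 4, min 28) -> median=27
Step 10: insert 15 -> lo=[2, 8, 15, 19, 21] (size 5, max 21) hi=[27, 28, 29, 33, 36] (size 5, min 27) -> median=24
Step 11: insert 20 -> lo=[2, 8, 15, 19, 20, 21] (size 6, max 21) hi=[27, 28, 29, 33, 36] (size 5, min 27) -> median=21

Answer: 21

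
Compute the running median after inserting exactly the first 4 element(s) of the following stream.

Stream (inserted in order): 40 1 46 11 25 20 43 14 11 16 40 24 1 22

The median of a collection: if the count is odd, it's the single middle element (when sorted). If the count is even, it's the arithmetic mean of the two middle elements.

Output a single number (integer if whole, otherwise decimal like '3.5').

Answer: 25.5

Derivation:
Step 1: insert 40 -> lo=[40] (size 1, max 40) hi=[] (size 0) -> median=40
Step 2: insert 1 -> lo=[1] (size 1, max 1) hi=[40] (size 1, min 40) -> median=20.5
Step 3: insert 46 -> lo=[1, 40] (size 2, max 40) hi=[46] (size 1, min 46) -> median=40
Step 4: insert 11 -> lo=[1, 11] (size 2, max 11) hi=[40, 46] (size 2, min 40) -> median=25.5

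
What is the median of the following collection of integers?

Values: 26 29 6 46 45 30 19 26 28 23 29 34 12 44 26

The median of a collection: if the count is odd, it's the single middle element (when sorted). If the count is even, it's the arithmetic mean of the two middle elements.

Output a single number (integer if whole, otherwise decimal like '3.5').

Answer: 28

Derivation:
Step 1: insert 26 -> lo=[26] (size 1, max 26) hi=[] (size 0) -> median=26
Step 2: insert 29 -> lo=[26] (size 1, max 26) hi=[29] (size 1, min 29) -> median=27.5
Step 3: insert 6 -> lo=[6, 26] (size 2, max 26) hi=[29] (size 1, min 29) -> median=26
Step 4: insert 46 -> lo=[6, 26] (size 2, max 26) hi=[29, 46] (size 2, min 29) -> median=27.5
Step 5: insert 45 -> lo=[6, 26, 29] (size 3, max 29) hi=[45, 46] (size 2, min 45) -> median=29
Step 6: insert 30 -> lo=[6, 26, 29] (size 3, max 29) hi=[30, 45, 46] (size 3, min 30) -> median=29.5
Step 7: insert 19 -> lo=[6, 19, 26, 29] (size 4, max 29) hi=[30, 45, 46] (size 3, min 30) -> median=29
Step 8: insert 26 -> lo=[6, 19, 26, 26] (size 4, max 26) hi=[29, 30, 45, 46] (size 4, min 29) -> median=27.5
Step 9: insert 28 -> lo=[6, 19, 26, 26, 28] (size 5, max 28) hi=[29, 30, 45, 46] (size 4, min 29) -> median=28
Step 10: insert 23 -> lo=[6, 19, 23, 26, 26] (size 5, max 26) hi=[28, 29, 30, 45, 46] (size 5, min 28) -> median=27
Step 11: insert 29 -> lo=[6, 19, 23, 26, 26, 28] (size 6, max 28) hi=[29, 29, 30, 45, 46] (size 5, min 29) -> median=28
Step 12: insert 34 -> lo=[6, 19, 23, 26, 26, 28] (size 6, max 28) hi=[29, 29, 30, 34, 45, 46] (size 6, min 29) -> median=28.5
Step 13: insert 12 -> lo=[6, 12, 19, 23, 26, 26, 28] (size 7, max 28) hi=[29, 29, 30, 34, 45, 46] (size 6, min 29) -> median=28
Step 14: insert 44 -> lo=[6, 12, 19, 23, 26, 26, 28] (size 7, max 28) hi=[29, 29, 30, 34, 44, 45, 46] (size 7, min 29) -> median=28.5
Step 15: insert 26 -> lo=[6, 12, 19, 23, 26, 26, 26, 28] (size 8, max 28) hi=[29, 29, 30, 34, 44, 45, 46] (size 7, min 29) -> median=28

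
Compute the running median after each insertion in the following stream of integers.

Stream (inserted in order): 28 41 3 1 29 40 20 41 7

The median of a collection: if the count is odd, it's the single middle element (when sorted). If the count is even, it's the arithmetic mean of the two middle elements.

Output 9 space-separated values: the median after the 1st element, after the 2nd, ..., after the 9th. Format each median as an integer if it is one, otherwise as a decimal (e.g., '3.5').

Answer: 28 34.5 28 15.5 28 28.5 28 28.5 28

Derivation:
Step 1: insert 28 -> lo=[28] (size 1, max 28) hi=[] (size 0) -> median=28
Step 2: insert 41 -> lo=[28] (size 1, max 28) hi=[41] (size 1, min 41) -> median=34.5
Step 3: insert 3 -> lo=[3, 28] (size 2, max 28) hi=[41] (size 1, min 41) -> median=28
Step 4: insert 1 -> lo=[1, 3] (size 2, max 3) hi=[28, 41] (size 2, min 28) -> median=15.5
Step 5: insert 29 -> lo=[1, 3, 28] (size 3, max 28) hi=[29, 41] (size 2, min 29) -> median=28
Step 6: insert 40 -> lo=[1, 3, 28] (size 3, max 28) hi=[29, 40, 41] (size 3, min 29) -> median=28.5
Step 7: insert 20 -> lo=[1, 3, 20, 28] (size 4, max 28) hi=[29, 40, 41] (size 3, min 29) -> median=28
Step 8: insert 41 -> lo=[1, 3, 20, 28] (size 4, max 28) hi=[29, 40, 41, 41] (size 4, min 29) -> median=28.5
Step 9: insert 7 -> lo=[1, 3, 7, 20, 28] (size 5, max 28) hi=[29, 40, 41, 41] (size 4, min 29) -> median=28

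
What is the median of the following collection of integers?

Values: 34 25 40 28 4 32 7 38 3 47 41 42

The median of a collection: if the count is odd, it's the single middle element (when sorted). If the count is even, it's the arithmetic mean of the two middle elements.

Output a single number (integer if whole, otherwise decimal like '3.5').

Answer: 33

Derivation:
Step 1: insert 34 -> lo=[34] (size 1, max 34) hi=[] (size 0) -> median=34
Step 2: insert 25 -> lo=[25] (size 1, max 25) hi=[34] (size 1, min 34) -> median=29.5
Step 3: insert 40 -> lo=[25, 34] (size 2, max 34) hi=[40] (size 1, min 40) -> median=34
Step 4: insert 28 -> lo=[25, 28] (size 2, max 28) hi=[34, 40] (size 2, min 34) -> median=31
Step 5: insert 4 -> lo=[4, 25, 28] (size 3, max 28) hi=[34, 40] (size 2, min 34) -> median=28
Step 6: insert 32 -> lo=[4, 25, 28] (size 3, max 28) hi=[32, 34, 40] (size 3, min 32) -> median=30
Step 7: insert 7 -> lo=[4, 7, 25, 28] (size 4, max 28) hi=[32, 34, 40] (size 3, min 32) -> median=28
Step 8: insert 38 -> lo=[4, 7, 25, 28] (size 4, max 28) hi=[32, 34, 38, 40] (size 4, min 32) -> median=30
Step 9: insert 3 -> lo=[3, 4, 7, 25, 28] (size 5, max 28) hi=[32, 34, 38, 40] (size 4, min 32) -> median=28
Step 10: insert 47 -> lo=[3, 4, 7, 25, 28] (size 5, max 28) hi=[32, 34, 38, 40, 47] (size 5, min 32) -> median=30
Step 11: insert 41 -> lo=[3, 4, 7, 25, 28, 32] (size 6, max 32) hi=[34, 38, 40, 41, 47] (size 5, min 34) -> median=32
Step 12: insert 42 -> lo=[3, 4, 7, 25, 28, 32] (size 6, max 32) hi=[34, 38, 40, 41, 42, 47] (size 6, min 34) -> median=33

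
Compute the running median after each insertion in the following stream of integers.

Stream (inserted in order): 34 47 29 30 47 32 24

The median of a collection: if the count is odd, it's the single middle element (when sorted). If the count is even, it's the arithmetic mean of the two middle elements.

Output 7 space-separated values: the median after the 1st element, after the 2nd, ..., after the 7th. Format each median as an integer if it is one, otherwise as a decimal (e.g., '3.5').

Step 1: insert 34 -> lo=[34] (size 1, max 34) hi=[] (size 0) -> median=34
Step 2: insert 47 -> lo=[34] (size 1, max 34) hi=[47] (size 1, min 47) -> median=40.5
Step 3: insert 29 -> lo=[29, 34] (size 2, max 34) hi=[47] (size 1, min 47) -> median=34
Step 4: insert 30 -> lo=[29, 30] (size 2, max 30) hi=[34, 47] (size 2, min 34) -> median=32
Step 5: insert 47 -> lo=[29, 30, 34] (size 3, max 34) hi=[47, 47] (size 2, min 47) -> median=34
Step 6: insert 32 -> lo=[29, 30, 32] (size 3, max 32) hi=[34, 47, 47] (size 3, min 34) -> median=33
Step 7: insert 24 -> lo=[24, 29, 30, 32] (size 4, max 32) hi=[34, 47, 47] (size 3, min 34) -> median=32

Answer: 34 40.5 34 32 34 33 32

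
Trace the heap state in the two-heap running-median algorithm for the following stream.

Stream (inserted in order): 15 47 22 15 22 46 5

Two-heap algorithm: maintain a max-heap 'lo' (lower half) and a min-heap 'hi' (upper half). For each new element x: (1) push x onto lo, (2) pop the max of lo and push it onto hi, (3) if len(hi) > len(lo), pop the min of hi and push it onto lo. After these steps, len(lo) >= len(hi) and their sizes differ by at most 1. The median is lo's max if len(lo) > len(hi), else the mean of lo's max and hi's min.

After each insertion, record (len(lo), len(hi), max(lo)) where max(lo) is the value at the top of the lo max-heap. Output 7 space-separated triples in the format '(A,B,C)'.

Step 1: insert 15 -> lo=[15] hi=[] -> (len(lo)=1, len(hi)=0, max(lo)=15)
Step 2: insert 47 -> lo=[15] hi=[47] -> (len(lo)=1, len(hi)=1, max(lo)=15)
Step 3: insert 22 -> lo=[15, 22] hi=[47] -> (len(lo)=2, len(hi)=1, max(lo)=22)
Step 4: insert 15 -> lo=[15, 15] hi=[22, 47] -> (len(lo)=2, len(hi)=2, max(lo)=15)
Step 5: insert 22 -> lo=[15, 15, 22] hi=[22, 47] -> (len(lo)=3, len(hi)=2, max(lo)=22)
Step 6: insert 46 -> lo=[15, 15, 22] hi=[22, 46, 47] -> (len(lo)=3, len(hi)=3, max(lo)=22)
Step 7: insert 5 -> lo=[5, 15, 15, 22] hi=[22, 46, 47] -> (len(lo)=4, len(hi)=3, max(lo)=22)

Answer: (1,0,15) (1,1,15) (2,1,22) (2,2,15) (3,2,22) (3,3,22) (4,3,22)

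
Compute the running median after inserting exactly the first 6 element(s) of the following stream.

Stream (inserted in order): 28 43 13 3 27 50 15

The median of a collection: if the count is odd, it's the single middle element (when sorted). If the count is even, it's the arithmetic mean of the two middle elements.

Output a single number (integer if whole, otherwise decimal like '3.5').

Answer: 27.5

Derivation:
Step 1: insert 28 -> lo=[28] (size 1, max 28) hi=[] (size 0) -> median=28
Step 2: insert 43 -> lo=[28] (size 1, max 28) hi=[43] (size 1, min 43) -> median=35.5
Step 3: insert 13 -> lo=[13, 28] (size 2, max 28) hi=[43] (size 1, min 43) -> median=28
Step 4: insert 3 -> lo=[3, 13] (size 2, max 13) hi=[28, 43] (size 2, min 28) -> median=20.5
Step 5: insert 27 -> lo=[3, 13, 27] (size 3, max 27) hi=[28, 43] (size 2, min 28) -> median=27
Step 6: insert 50 -> lo=[3, 13, 27] (size 3, max 27) hi=[28, 43, 50] (size 3, min 28) -> median=27.5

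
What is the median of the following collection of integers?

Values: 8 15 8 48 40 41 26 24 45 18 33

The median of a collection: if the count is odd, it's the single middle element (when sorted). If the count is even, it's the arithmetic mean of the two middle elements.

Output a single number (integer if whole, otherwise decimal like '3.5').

Answer: 26

Derivation:
Step 1: insert 8 -> lo=[8] (size 1, max 8) hi=[] (size 0) -> median=8
Step 2: insert 15 -> lo=[8] (size 1, max 8) hi=[15] (size 1, min 15) -> median=11.5
Step 3: insert 8 -> lo=[8, 8] (size 2, max 8) hi=[15] (size 1, min 15) -> median=8
Step 4: insert 48 -> lo=[8, 8] (size 2, max 8) hi=[15, 48] (size 2, min 15) -> median=11.5
Step 5: insert 40 -> lo=[8, 8, 15] (size 3, max 15) hi=[40, 48] (size 2, min 40) -> median=15
Step 6: insert 41 -> lo=[8, 8, 15] (size 3, max 15) hi=[40, 41, 48] (size 3, min 40) -> median=27.5
Step 7: insert 26 -> lo=[8, 8, 15, 26] (size 4, max 26) hi=[40, 41, 48] (size 3, min 40) -> median=26
Step 8: insert 24 -> lo=[8, 8, 15, 24] (size 4, max 24) hi=[26, 40, 41, 48] (size 4, min 26) -> median=25
Step 9: insert 45 -> lo=[8, 8, 15, 24, 26] (size 5, max 26) hi=[40, 41, 45, 48] (size 4, min 40) -> median=26
Step 10: insert 18 -> lo=[8, 8, 15, 18, 24] (size 5, max 24) hi=[26, 40, 41, 45, 48] (size 5, min 26) -> median=25
Step 11: insert 33 -> lo=[8, 8, 15, 18, 24, 26] (size 6, max 26) hi=[33, 40, 41, 45, 48] (size 5, min 33) -> median=26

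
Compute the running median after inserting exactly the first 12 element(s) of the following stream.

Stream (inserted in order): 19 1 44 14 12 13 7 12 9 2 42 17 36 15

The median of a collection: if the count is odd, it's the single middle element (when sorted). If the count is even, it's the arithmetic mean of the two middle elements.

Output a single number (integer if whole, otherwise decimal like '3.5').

Step 1: insert 19 -> lo=[19] (size 1, max 19) hi=[] (size 0) -> median=19
Step 2: insert 1 -> lo=[1] (size 1, max 1) hi=[19] (size 1, min 19) -> median=10
Step 3: insert 44 -> lo=[1, 19] (size 2, max 19) hi=[44] (size 1, min 44) -> median=19
Step 4: insert 14 -> lo=[1, 14] (size 2, max 14) hi=[19, 44] (size 2, min 19) -> median=16.5
Step 5: insert 12 -> lo=[1, 12, 14] (size 3, max 14) hi=[19, 44] (size 2, min 19) -> median=14
Step 6: insert 13 -> lo=[1, 12, 13] (size 3, max 13) hi=[14, 19, 44] (size 3, min 14) -> median=13.5
Step 7: insert 7 -> lo=[1, 7, 12, 13] (size 4, max 13) hi=[14, 19, 44] (size 3, min 14) -> median=13
Step 8: insert 12 -> lo=[1, 7, 12, 12] (size 4, max 12) hi=[13, 14, 19, 44] (size 4, min 13) -> median=12.5
Step 9: insert 9 -> lo=[1, 7, 9, 12, 12] (size 5, max 12) hi=[13, 14, 19, 44] (size 4, min 13) -> median=12
Step 10: insert 2 -> lo=[1, 2, 7, 9, 12] (size 5, max 12) hi=[12, 13, 14, 19, 44] (size 5, min 12) -> median=12
Step 11: insert 42 -> lo=[1, 2, 7, 9, 12, 12] (size 6, max 12) hi=[13, 14, 19, 42, 44] (size 5, min 13) -> median=12
Step 12: insert 17 -> lo=[1, 2, 7, 9, 12, 12] (size 6, max 12) hi=[13, 14, 17, 19, 42, 44] (size 6, min 13) -> median=12.5

Answer: 12.5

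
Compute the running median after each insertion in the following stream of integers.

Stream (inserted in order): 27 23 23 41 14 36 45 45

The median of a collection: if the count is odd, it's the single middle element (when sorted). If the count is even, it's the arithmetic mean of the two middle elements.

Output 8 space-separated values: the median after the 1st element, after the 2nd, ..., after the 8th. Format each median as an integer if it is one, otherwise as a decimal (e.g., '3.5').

Step 1: insert 27 -> lo=[27] (size 1, max 27) hi=[] (size 0) -> median=27
Step 2: insert 23 -> lo=[23] (size 1, max 23) hi=[27] (size 1, min 27) -> median=25
Step 3: insert 23 -> lo=[23, 23] (size 2, max 23) hi=[27] (size 1, min 27) -> median=23
Step 4: insert 41 -> lo=[23, 23] (size 2, max 23) hi=[27, 41] (size 2, min 27) -> median=25
Step 5: insert 14 -> lo=[14, 23, 23] (size 3, max 23) hi=[27, 41] (size 2, min 27) -> median=23
Step 6: insert 36 -> lo=[14, 23, 23] (size 3, max 23) hi=[27, 36, 41] (size 3, min 27) -> median=25
Step 7: insert 45 -> lo=[14, 23, 23, 27] (size 4, max 27) hi=[36, 41, 45] (size 3, min 36) -> median=27
Step 8: insert 45 -> lo=[14, 23, 23, 27] (size 4, max 27) hi=[36, 41, 45, 45] (size 4, min 36) -> median=31.5

Answer: 27 25 23 25 23 25 27 31.5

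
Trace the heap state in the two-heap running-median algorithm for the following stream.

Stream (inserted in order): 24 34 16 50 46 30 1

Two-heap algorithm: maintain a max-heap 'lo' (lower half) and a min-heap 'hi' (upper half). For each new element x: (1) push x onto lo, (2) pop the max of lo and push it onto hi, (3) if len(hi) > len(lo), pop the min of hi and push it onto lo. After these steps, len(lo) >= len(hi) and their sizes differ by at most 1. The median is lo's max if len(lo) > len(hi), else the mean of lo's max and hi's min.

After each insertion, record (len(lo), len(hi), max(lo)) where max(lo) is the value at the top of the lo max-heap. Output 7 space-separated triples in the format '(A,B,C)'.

Answer: (1,0,24) (1,1,24) (2,1,24) (2,2,24) (3,2,34) (3,3,30) (4,3,30)

Derivation:
Step 1: insert 24 -> lo=[24] hi=[] -> (len(lo)=1, len(hi)=0, max(lo)=24)
Step 2: insert 34 -> lo=[24] hi=[34] -> (len(lo)=1, len(hi)=1, max(lo)=24)
Step 3: insert 16 -> lo=[16, 24] hi=[34] -> (len(lo)=2, len(hi)=1, max(lo)=24)
Step 4: insert 50 -> lo=[16, 24] hi=[34, 50] -> (len(lo)=2, len(hi)=2, max(lo)=24)
Step 5: insert 46 -> lo=[16, 24, 34] hi=[46, 50] -> (len(lo)=3, len(hi)=2, max(lo)=34)
Step 6: insert 30 -> lo=[16, 24, 30] hi=[34, 46, 50] -> (len(lo)=3, len(hi)=3, max(lo)=30)
Step 7: insert 1 -> lo=[1, 16, 24, 30] hi=[34, 46, 50] -> (len(lo)=4, len(hi)=3, max(lo)=30)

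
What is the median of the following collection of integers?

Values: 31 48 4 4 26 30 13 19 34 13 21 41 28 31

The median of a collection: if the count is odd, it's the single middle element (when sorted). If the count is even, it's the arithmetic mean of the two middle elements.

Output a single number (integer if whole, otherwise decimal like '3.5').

Step 1: insert 31 -> lo=[31] (size 1, max 31) hi=[] (size 0) -> median=31
Step 2: insert 48 -> lo=[31] (size 1, max 31) hi=[48] (size 1, min 48) -> median=39.5
Step 3: insert 4 -> lo=[4, 31] (size 2, max 31) hi=[48] (size 1, min 48) -> median=31
Step 4: insert 4 -> lo=[4, 4] (size 2, max 4) hi=[31, 48] (size 2, min 31) -> median=17.5
Step 5: insert 26 -> lo=[4, 4, 26] (size 3, max 26) hi=[31, 48] (size 2, min 31) -> median=26
Step 6: insert 30 -> lo=[4, 4, 26] (size 3, max 26) hi=[30, 31, 48] (size 3, min 30) -> median=28
Step 7: insert 13 -> lo=[4, 4, 13, 26] (size 4, max 26) hi=[30, 31, 48] (size 3, min 30) -> median=26
Step 8: insert 19 -> lo=[4, 4, 13, 19] (size 4, max 19) hi=[26, 30, 31, 48] (size 4, min 26) -> median=22.5
Step 9: insert 34 -> lo=[4, 4, 13, 19, 26] (size 5, max 26) hi=[30, 31, 34, 48] (size 4, min 30) -> median=26
Step 10: insert 13 -> lo=[4, 4, 13, 13, 19] (size 5, max 19) hi=[26, 30, 31, 34, 48] (size 5, min 26) -> median=22.5
Step 11: insert 21 -> lo=[4, 4, 13, 13, 19, 21] (size 6, max 21) hi=[26, 30, 31, 34, 48] (size 5, min 26) -> median=21
Step 12: insert 41 -> lo=[4, 4, 13, 13, 19, 21] (size 6, max 21) hi=[26, 30, 31, 34, 41, 48] (size 6, min 26) -> median=23.5
Step 13: insert 28 -> lo=[4, 4, 13, 13, 19, 21, 26] (size 7, max 26) hi=[28, 30, 31, 34, 41, 48] (size 6, min 28) -> median=26
Step 14: insert 31 -> lo=[4, 4, 13, 13, 19, 21, 26] (size 7, max 26) hi=[28, 30, 31, 31, 34, 41, 48] (size 7, min 28) -> median=27

Answer: 27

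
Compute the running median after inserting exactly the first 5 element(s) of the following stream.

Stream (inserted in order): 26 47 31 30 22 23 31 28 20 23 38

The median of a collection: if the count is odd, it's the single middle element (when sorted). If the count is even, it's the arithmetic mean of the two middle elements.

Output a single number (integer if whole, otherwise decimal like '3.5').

Step 1: insert 26 -> lo=[26] (size 1, max 26) hi=[] (size 0) -> median=26
Step 2: insert 47 -> lo=[26] (size 1, max 26) hi=[47] (size 1, min 47) -> median=36.5
Step 3: insert 31 -> lo=[26, 31] (size 2, max 31) hi=[47] (size 1, min 47) -> median=31
Step 4: insert 30 -> lo=[26, 30] (size 2, max 30) hi=[31, 47] (size 2, min 31) -> median=30.5
Step 5: insert 22 -> lo=[22, 26, 30] (size 3, max 30) hi=[31, 47] (size 2, min 31) -> median=30

Answer: 30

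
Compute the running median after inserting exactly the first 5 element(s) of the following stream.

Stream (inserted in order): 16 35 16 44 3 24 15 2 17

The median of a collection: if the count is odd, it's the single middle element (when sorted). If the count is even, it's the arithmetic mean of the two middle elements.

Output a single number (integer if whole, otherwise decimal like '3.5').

Answer: 16

Derivation:
Step 1: insert 16 -> lo=[16] (size 1, max 16) hi=[] (size 0) -> median=16
Step 2: insert 35 -> lo=[16] (size 1, max 16) hi=[35] (size 1, min 35) -> median=25.5
Step 3: insert 16 -> lo=[16, 16] (size 2, max 16) hi=[35] (size 1, min 35) -> median=16
Step 4: insert 44 -> lo=[16, 16] (size 2, max 16) hi=[35, 44] (size 2, min 35) -> median=25.5
Step 5: insert 3 -> lo=[3, 16, 16] (size 3, max 16) hi=[35, 44] (size 2, min 35) -> median=16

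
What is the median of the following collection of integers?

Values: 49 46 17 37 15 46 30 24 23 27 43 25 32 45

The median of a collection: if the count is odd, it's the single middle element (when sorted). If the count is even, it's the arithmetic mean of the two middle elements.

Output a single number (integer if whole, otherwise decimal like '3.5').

Step 1: insert 49 -> lo=[49] (size 1, max 49) hi=[] (size 0) -> median=49
Step 2: insert 46 -> lo=[46] (size 1, max 46) hi=[49] (size 1, min 49) -> median=47.5
Step 3: insert 17 -> lo=[17, 46] (size 2, max 46) hi=[49] (size 1, min 49) -> median=46
Step 4: insert 37 -> lo=[17, 37] (size 2, max 37) hi=[46, 49] (size 2, min 46) -> median=41.5
Step 5: insert 15 -> lo=[15, 17, 37] (size 3, max 37) hi=[46, 49] (size 2, min 46) -> median=37
Step 6: insert 46 -> lo=[15, 17, 37] (size 3, max 37) hi=[46, 46, 49] (size 3, min 46) -> median=41.5
Step 7: insert 30 -> lo=[15, 17, 30, 37] (size 4, max 37) hi=[46, 46, 49] (size 3, min 46) -> median=37
Step 8: insert 24 -> lo=[15, 17, 24, 30] (size 4, max 30) hi=[37, 46, 46, 49] (size 4, min 37) -> median=33.5
Step 9: insert 23 -> lo=[15, 17, 23, 24, 30] (size 5, max 30) hi=[37, 46, 46, 49] (size 4, min 37) -> median=30
Step 10: insert 27 -> lo=[15, 17, 23, 24, 27] (size 5, max 27) hi=[30, 37, 46, 46, 49] (size 5, min 30) -> median=28.5
Step 11: insert 43 -> lo=[15, 17, 23, 24, 27, 30] (size 6, max 30) hi=[37, 43, 46, 46, 49] (size 5, min 37) -> median=30
Step 12: insert 25 -> lo=[15, 17, 23, 24, 25, 27] (size 6, max 27) hi=[30, 37, 43, 46, 46, 49] (size 6, min 30) -> median=28.5
Step 13: insert 32 -> lo=[15, 17, 23, 24, 25, 27, 30] (size 7, max 30) hi=[32, 37, 43, 46, 46, 49] (size 6, min 32) -> median=30
Step 14: insert 45 -> lo=[15, 17, 23, 24, 25, 27, 30] (size 7, max 30) hi=[32, 37, 43, 45, 46, 46, 49] (size 7, min 32) -> median=31

Answer: 31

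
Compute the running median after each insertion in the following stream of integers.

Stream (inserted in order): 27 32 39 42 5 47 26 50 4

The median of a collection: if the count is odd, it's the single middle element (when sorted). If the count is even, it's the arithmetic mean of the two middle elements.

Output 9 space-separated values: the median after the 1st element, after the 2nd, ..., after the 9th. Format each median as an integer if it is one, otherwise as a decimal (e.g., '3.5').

Step 1: insert 27 -> lo=[27] (size 1, max 27) hi=[] (size 0) -> median=27
Step 2: insert 32 -> lo=[27] (size 1, max 27) hi=[32] (size 1, min 32) -> median=29.5
Step 3: insert 39 -> lo=[27, 32] (size 2, max 32) hi=[39] (size 1, min 39) -> median=32
Step 4: insert 42 -> lo=[27, 32] (size 2, max 32) hi=[39, 42] (size 2, min 39) -> median=35.5
Step 5: insert 5 -> lo=[5, 27, 32] (size 3, max 32) hi=[39, 42] (size 2, min 39) -> median=32
Step 6: insert 47 -> lo=[5, 27, 32] (size 3, max 32) hi=[39, 42, 47] (size 3, min 39) -> median=35.5
Step 7: insert 26 -> lo=[5, 26, 27, 32] (size 4, max 32) hi=[39, 42, 47] (size 3, min 39) -> median=32
Step 8: insert 50 -> lo=[5, 26, 27, 32] (size 4, max 32) hi=[39, 42, 47, 50] (size 4, min 39) -> median=35.5
Step 9: insert 4 -> lo=[4, 5, 26, 27, 32] (size 5, max 32) hi=[39, 42, 47, 50] (size 4, min 39) -> median=32

Answer: 27 29.5 32 35.5 32 35.5 32 35.5 32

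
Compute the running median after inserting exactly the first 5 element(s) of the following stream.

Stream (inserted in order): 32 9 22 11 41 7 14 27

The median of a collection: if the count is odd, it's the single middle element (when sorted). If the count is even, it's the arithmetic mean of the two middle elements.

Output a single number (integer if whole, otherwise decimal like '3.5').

Answer: 22

Derivation:
Step 1: insert 32 -> lo=[32] (size 1, max 32) hi=[] (size 0) -> median=32
Step 2: insert 9 -> lo=[9] (size 1, max 9) hi=[32] (size 1, min 32) -> median=20.5
Step 3: insert 22 -> lo=[9, 22] (size 2, max 22) hi=[32] (size 1, min 32) -> median=22
Step 4: insert 11 -> lo=[9, 11] (size 2, max 11) hi=[22, 32] (size 2, min 22) -> median=16.5
Step 5: insert 41 -> lo=[9, 11, 22] (size 3, max 22) hi=[32, 41] (size 2, min 32) -> median=22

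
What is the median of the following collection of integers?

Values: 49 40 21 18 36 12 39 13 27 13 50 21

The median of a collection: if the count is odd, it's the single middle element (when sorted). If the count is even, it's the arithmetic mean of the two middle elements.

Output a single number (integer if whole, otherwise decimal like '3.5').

Step 1: insert 49 -> lo=[49] (size 1, max 49) hi=[] (size 0) -> median=49
Step 2: insert 40 -> lo=[40] (size 1, max 40) hi=[49] (size 1, min 49) -> median=44.5
Step 3: insert 21 -> lo=[21, 40] (size 2, max 40) hi=[49] (size 1, min 49) -> median=40
Step 4: insert 18 -> lo=[18, 21] (size 2, max 21) hi=[40, 49] (size 2, min 40) -> median=30.5
Step 5: insert 36 -> lo=[18, 21, 36] (size 3, max 36) hi=[40, 49] (size 2, min 40) -> median=36
Step 6: insert 12 -> lo=[12, 18, 21] (size 3, max 21) hi=[36, 40, 49] (size 3, min 36) -> median=28.5
Step 7: insert 39 -> lo=[12, 18, 21, 36] (size 4, max 36) hi=[39, 40, 49] (size 3, min 39) -> median=36
Step 8: insert 13 -> lo=[12, 13, 18, 21] (size 4, max 21) hi=[36, 39, 40, 49] (size 4, min 36) -> median=28.5
Step 9: insert 27 -> lo=[12, 13, 18, 21, 27] (size 5, max 27) hi=[36, 39, 40, 49] (size 4, min 36) -> median=27
Step 10: insert 13 -> lo=[12, 13, 13, 18, 21] (size 5, max 21) hi=[27, 36, 39, 40, 49] (size 5, min 27) -> median=24
Step 11: insert 50 -> lo=[12, 13, 13, 18, 21, 27] (size 6, max 27) hi=[36, 39, 40, 49, 50] (size 5, min 36) -> median=27
Step 12: insert 21 -> lo=[12, 13, 13, 18, 21, 21] (size 6, max 21) hi=[27, 36, 39, 40, 49, 50] (size 6, min 27) -> median=24

Answer: 24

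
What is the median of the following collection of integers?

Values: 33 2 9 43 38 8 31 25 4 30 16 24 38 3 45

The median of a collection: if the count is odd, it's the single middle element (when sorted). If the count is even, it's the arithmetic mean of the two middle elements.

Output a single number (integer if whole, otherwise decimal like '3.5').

Answer: 25

Derivation:
Step 1: insert 33 -> lo=[33] (size 1, max 33) hi=[] (size 0) -> median=33
Step 2: insert 2 -> lo=[2] (size 1, max 2) hi=[33] (size 1, min 33) -> median=17.5
Step 3: insert 9 -> lo=[2, 9] (size 2, max 9) hi=[33] (size 1, min 33) -> median=9
Step 4: insert 43 -> lo=[2, 9] (size 2, max 9) hi=[33, 43] (size 2, min 33) -> median=21
Step 5: insert 38 -> lo=[2, 9, 33] (size 3, max 33) hi=[38, 43] (size 2, min 38) -> median=33
Step 6: insert 8 -> lo=[2, 8, 9] (size 3, max 9) hi=[33, 38, 43] (size 3, min 33) -> median=21
Step 7: insert 31 -> lo=[2, 8, 9, 31] (size 4, max 31) hi=[33, 38, 43] (size 3, min 33) -> median=31
Step 8: insert 25 -> lo=[2, 8, 9, 25] (size 4, max 25) hi=[31, 33, 38, 43] (size 4, min 31) -> median=28
Step 9: insert 4 -> lo=[2, 4, 8, 9, 25] (size 5, max 25) hi=[31, 33, 38, 43] (size 4, min 31) -> median=25
Step 10: insert 30 -> lo=[2, 4, 8, 9, 25] (size 5, max 25) hi=[30, 31, 33, 38, 43] (size 5, min 30) -> median=27.5
Step 11: insert 16 -> lo=[2, 4, 8, 9, 16, 25] (size 6, max 25) hi=[30, 31, 33, 38, 43] (size 5, min 30) -> median=25
Step 12: insert 24 -> lo=[2, 4, 8, 9, 16, 24] (size 6, max 24) hi=[25, 30, 31, 33, 38, 43] (size 6, min 25) -> median=24.5
Step 13: insert 38 -> lo=[2, 4, 8, 9, 16, 24, 25] (size 7, max 25) hi=[30, 31, 33, 38, 38, 43] (size 6, min 30) -> median=25
Step 14: insert 3 -> lo=[2, 3, 4, 8, 9, 16, 24] (size 7, max 24) hi=[25, 30, 31, 33, 38, 38, 43] (size 7, min 25) -> median=24.5
Step 15: insert 45 -> lo=[2, 3, 4, 8, 9, 16, 24, 25] (size 8, max 25) hi=[30, 31, 33, 38, 38, 43, 45] (size 7, min 30) -> median=25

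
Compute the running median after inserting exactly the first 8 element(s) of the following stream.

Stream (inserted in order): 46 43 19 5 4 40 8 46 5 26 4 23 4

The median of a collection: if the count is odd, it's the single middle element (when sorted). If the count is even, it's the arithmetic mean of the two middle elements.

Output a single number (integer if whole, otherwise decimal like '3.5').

Answer: 29.5

Derivation:
Step 1: insert 46 -> lo=[46] (size 1, max 46) hi=[] (size 0) -> median=46
Step 2: insert 43 -> lo=[43] (size 1, max 43) hi=[46] (size 1, min 46) -> median=44.5
Step 3: insert 19 -> lo=[19, 43] (size 2, max 43) hi=[46] (size 1, min 46) -> median=43
Step 4: insert 5 -> lo=[5, 19] (size 2, max 19) hi=[43, 46] (size 2, min 43) -> median=31
Step 5: insert 4 -> lo=[4, 5, 19] (size 3, max 19) hi=[43, 46] (size 2, min 43) -> median=19
Step 6: insert 40 -> lo=[4, 5, 19] (size 3, max 19) hi=[40, 43, 46] (size 3, min 40) -> median=29.5
Step 7: insert 8 -> lo=[4, 5, 8, 19] (size 4, max 19) hi=[40, 43, 46] (size 3, min 40) -> median=19
Step 8: insert 46 -> lo=[4, 5, 8, 19] (size 4, max 19) hi=[40, 43, 46, 46] (size 4, min 40) -> median=29.5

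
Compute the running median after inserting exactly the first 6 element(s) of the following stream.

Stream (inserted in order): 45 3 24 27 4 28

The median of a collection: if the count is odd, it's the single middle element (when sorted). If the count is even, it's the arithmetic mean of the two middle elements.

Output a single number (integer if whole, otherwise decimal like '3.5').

Step 1: insert 45 -> lo=[45] (size 1, max 45) hi=[] (size 0) -> median=45
Step 2: insert 3 -> lo=[3] (size 1, max 3) hi=[45] (size 1, min 45) -> median=24
Step 3: insert 24 -> lo=[3, 24] (size 2, max 24) hi=[45] (size 1, min 45) -> median=24
Step 4: insert 27 -> lo=[3, 24] (size 2, max 24) hi=[27, 45] (size 2, min 27) -> median=25.5
Step 5: insert 4 -> lo=[3, 4, 24] (size 3, max 24) hi=[27, 45] (size 2, min 27) -> median=24
Step 6: insert 28 -> lo=[3, 4, 24] (size 3, max 24) hi=[27, 28, 45] (size 3, min 27) -> median=25.5

Answer: 25.5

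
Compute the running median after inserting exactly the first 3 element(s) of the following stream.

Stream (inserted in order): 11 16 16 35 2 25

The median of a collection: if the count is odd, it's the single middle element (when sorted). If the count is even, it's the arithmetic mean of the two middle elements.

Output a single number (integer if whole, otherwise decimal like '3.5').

Step 1: insert 11 -> lo=[11] (size 1, max 11) hi=[] (size 0) -> median=11
Step 2: insert 16 -> lo=[11] (size 1, max 11) hi=[16] (size 1, min 16) -> median=13.5
Step 3: insert 16 -> lo=[11, 16] (size 2, max 16) hi=[16] (size 1, min 16) -> median=16

Answer: 16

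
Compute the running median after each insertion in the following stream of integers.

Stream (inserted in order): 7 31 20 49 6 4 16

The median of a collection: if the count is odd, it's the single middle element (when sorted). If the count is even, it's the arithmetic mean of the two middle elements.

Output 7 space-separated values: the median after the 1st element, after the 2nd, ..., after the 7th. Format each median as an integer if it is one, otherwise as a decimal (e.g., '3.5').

Step 1: insert 7 -> lo=[7] (size 1, max 7) hi=[] (size 0) -> median=7
Step 2: insert 31 -> lo=[7] (size 1, max 7) hi=[31] (size 1, min 31) -> median=19
Step 3: insert 20 -> lo=[7, 20] (size 2, max 20) hi=[31] (size 1, min 31) -> median=20
Step 4: insert 49 -> lo=[7, 20] (size 2, max 20) hi=[31, 49] (size 2, min 31) -> median=25.5
Step 5: insert 6 -> lo=[6, 7, 20] (size 3, max 20) hi=[31, 49] (size 2, min 31) -> median=20
Step 6: insert 4 -> lo=[4, 6, 7] (size 3, max 7) hi=[20, 31, 49] (size 3, min 20) -> median=13.5
Step 7: insert 16 -> lo=[4, 6, 7, 16] (size 4, max 16) hi=[20, 31, 49] (size 3, min 20) -> median=16

Answer: 7 19 20 25.5 20 13.5 16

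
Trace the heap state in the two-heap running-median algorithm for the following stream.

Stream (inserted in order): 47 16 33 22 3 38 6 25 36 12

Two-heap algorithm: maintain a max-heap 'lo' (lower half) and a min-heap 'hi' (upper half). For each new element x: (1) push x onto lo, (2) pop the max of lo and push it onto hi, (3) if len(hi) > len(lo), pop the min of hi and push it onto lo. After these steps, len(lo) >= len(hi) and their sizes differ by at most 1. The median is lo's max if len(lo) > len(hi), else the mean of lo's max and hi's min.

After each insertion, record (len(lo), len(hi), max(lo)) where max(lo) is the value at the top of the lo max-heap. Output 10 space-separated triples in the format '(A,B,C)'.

Answer: (1,0,47) (1,1,16) (2,1,33) (2,2,22) (3,2,22) (3,3,22) (4,3,22) (4,4,22) (5,4,25) (5,5,22)

Derivation:
Step 1: insert 47 -> lo=[47] hi=[] -> (len(lo)=1, len(hi)=0, max(lo)=47)
Step 2: insert 16 -> lo=[16] hi=[47] -> (len(lo)=1, len(hi)=1, max(lo)=16)
Step 3: insert 33 -> lo=[16, 33] hi=[47] -> (len(lo)=2, len(hi)=1, max(lo)=33)
Step 4: insert 22 -> lo=[16, 22] hi=[33, 47] -> (len(lo)=2, len(hi)=2, max(lo)=22)
Step 5: insert 3 -> lo=[3, 16, 22] hi=[33, 47] -> (len(lo)=3, len(hi)=2, max(lo)=22)
Step 6: insert 38 -> lo=[3, 16, 22] hi=[33, 38, 47] -> (len(lo)=3, len(hi)=3, max(lo)=22)
Step 7: insert 6 -> lo=[3, 6, 16, 22] hi=[33, 38, 47] -> (len(lo)=4, len(hi)=3, max(lo)=22)
Step 8: insert 25 -> lo=[3, 6, 16, 22] hi=[25, 33, 38, 47] -> (len(lo)=4, len(hi)=4, max(lo)=22)
Step 9: insert 36 -> lo=[3, 6, 16, 22, 25] hi=[33, 36, 38, 47] -> (len(lo)=5, len(hi)=4, max(lo)=25)
Step 10: insert 12 -> lo=[3, 6, 12, 16, 22] hi=[25, 33, 36, 38, 47] -> (len(lo)=5, len(hi)=5, max(lo)=22)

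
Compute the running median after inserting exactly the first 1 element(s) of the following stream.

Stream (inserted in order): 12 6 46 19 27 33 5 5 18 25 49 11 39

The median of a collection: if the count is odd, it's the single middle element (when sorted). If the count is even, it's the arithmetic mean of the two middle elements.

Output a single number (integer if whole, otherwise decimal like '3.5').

Step 1: insert 12 -> lo=[12] (size 1, max 12) hi=[] (size 0) -> median=12

Answer: 12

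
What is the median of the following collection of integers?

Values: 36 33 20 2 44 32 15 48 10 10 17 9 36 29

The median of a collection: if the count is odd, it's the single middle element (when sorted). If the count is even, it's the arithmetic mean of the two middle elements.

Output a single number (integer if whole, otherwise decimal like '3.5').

Step 1: insert 36 -> lo=[36] (size 1, max 36) hi=[] (size 0) -> median=36
Step 2: insert 33 -> lo=[33] (size 1, max 33) hi=[36] (size 1, min 36) -> median=34.5
Step 3: insert 20 -> lo=[20, 33] (size 2, max 33) hi=[36] (size 1, min 36) -> median=33
Step 4: insert 2 -> lo=[2, 20] (size 2, max 20) hi=[33, 36] (size 2, min 33) -> median=26.5
Step 5: insert 44 -> lo=[2, 20, 33] (size 3, max 33) hi=[36, 44] (size 2, min 36) -> median=33
Step 6: insert 32 -> lo=[2, 20, 32] (size 3, max 32) hi=[33, 36, 44] (size 3, min 33) -> median=32.5
Step 7: insert 15 -> lo=[2, 15, 20, 32] (size 4, max 32) hi=[33, 36, 44] (size 3, min 33) -> median=32
Step 8: insert 48 -> lo=[2, 15, 20, 32] (size 4, max 32) hi=[33, 36, 44, 48] (size 4, min 33) -> median=32.5
Step 9: insert 10 -> lo=[2, 10, 15, 20, 32] (size 5, max 32) hi=[33, 36, 44, 48] (size 4, min 33) -> median=32
Step 10: insert 10 -> lo=[2, 10, 10, 15, 20] (size 5, max 20) hi=[32, 33, 36, 44, 48] (size 5, min 32) -> median=26
Step 11: insert 17 -> lo=[2, 10, 10, 15, 17, 20] (size 6, max 20) hi=[32, 33, 36, 44, 48] (size 5, min 32) -> median=20
Step 12: insert 9 -> lo=[2, 9, 10, 10, 15, 17] (size 6, max 17) hi=[20, 32, 33, 36, 44, 48] (size 6, min 20) -> median=18.5
Step 13: insert 36 -> lo=[2, 9, 10, 10, 15, 17, 20] (size 7, max 20) hi=[32, 33, 36, 36, 44, 48] (size 6, min 32) -> median=20
Step 14: insert 29 -> lo=[2, 9, 10, 10, 15, 17, 20] (size 7, max 20) hi=[29, 32, 33, 36, 36, 44, 48] (size 7, min 29) -> median=24.5

Answer: 24.5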